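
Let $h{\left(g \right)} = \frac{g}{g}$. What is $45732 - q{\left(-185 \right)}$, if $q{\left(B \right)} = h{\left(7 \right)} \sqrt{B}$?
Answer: $45732 - i \sqrt{185} \approx 45732.0 - 13.601 i$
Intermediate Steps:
$h{\left(g \right)} = 1$
$q{\left(B \right)} = \sqrt{B}$ ($q{\left(B \right)} = 1 \sqrt{B} = \sqrt{B}$)
$45732 - q{\left(-185 \right)} = 45732 - \sqrt{-185} = 45732 - i \sqrt{185}$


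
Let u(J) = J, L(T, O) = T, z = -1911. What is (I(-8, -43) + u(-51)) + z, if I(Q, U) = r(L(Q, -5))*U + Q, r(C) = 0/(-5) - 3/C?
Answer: -15889/8 ≈ -1986.1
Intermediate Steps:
r(C) = -3/C (r(C) = 0*(-⅕) - 3/C = 0 - 3/C = -3/C)
I(Q, U) = Q - 3*U/Q (I(Q, U) = (-3/Q)*U + Q = -3*U/Q + Q = Q - 3*U/Q)
(I(-8, -43) + u(-51)) + z = ((-8 - 3*(-43)/(-8)) - 51) - 1911 = ((-8 - 3*(-43)*(-⅛)) - 51) - 1911 = ((-8 - 129/8) - 51) - 1911 = (-193/8 - 51) - 1911 = -601/8 - 1911 = -15889/8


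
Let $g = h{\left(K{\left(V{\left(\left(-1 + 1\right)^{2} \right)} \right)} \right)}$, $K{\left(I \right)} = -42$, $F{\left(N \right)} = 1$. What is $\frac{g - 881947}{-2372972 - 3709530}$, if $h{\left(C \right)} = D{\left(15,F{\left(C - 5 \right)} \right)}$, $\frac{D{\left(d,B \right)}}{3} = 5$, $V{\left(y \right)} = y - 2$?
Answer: $\frac{440966}{3041251} \approx 0.14499$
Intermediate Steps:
$V{\left(y \right)} = -2 + y$ ($V{\left(y \right)} = y - 2 = -2 + y$)
$D{\left(d,B \right)} = 15$ ($D{\left(d,B \right)} = 3 \cdot 5 = 15$)
$h{\left(C \right)} = 15$
$g = 15$
$\frac{g - 881947}{-2372972 - 3709530} = \frac{15 - 881947}{-2372972 - 3709530} = - \frac{881932}{-6082502} = \left(-881932\right) \left(- \frac{1}{6082502}\right) = \frac{440966}{3041251}$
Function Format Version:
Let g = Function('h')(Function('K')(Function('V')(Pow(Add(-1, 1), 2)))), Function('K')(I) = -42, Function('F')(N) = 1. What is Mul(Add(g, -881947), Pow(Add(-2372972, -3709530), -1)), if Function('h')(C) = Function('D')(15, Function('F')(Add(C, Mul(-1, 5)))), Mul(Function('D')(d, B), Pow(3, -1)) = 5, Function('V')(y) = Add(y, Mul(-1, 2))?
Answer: Rational(440966, 3041251) ≈ 0.14499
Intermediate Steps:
Function('V')(y) = Add(-2, y) (Function('V')(y) = Add(y, -2) = Add(-2, y))
Function('D')(d, B) = 15 (Function('D')(d, B) = Mul(3, 5) = 15)
Function('h')(C) = 15
g = 15
Mul(Add(g, -881947), Pow(Add(-2372972, -3709530), -1)) = Mul(Add(15, -881947), Pow(Add(-2372972, -3709530), -1)) = Mul(-881932, Pow(-6082502, -1)) = Mul(-881932, Rational(-1, 6082502)) = Rational(440966, 3041251)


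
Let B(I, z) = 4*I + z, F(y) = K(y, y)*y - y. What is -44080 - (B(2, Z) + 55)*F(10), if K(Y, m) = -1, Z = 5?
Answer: -42720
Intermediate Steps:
F(y) = -2*y (F(y) = -y - y = -2*y)
B(I, z) = z + 4*I
-44080 - (B(2, Z) + 55)*F(10) = -44080 - ((5 + 4*2) + 55)*(-2*10) = -44080 - ((5 + 8) + 55)*(-20) = -44080 - (13 + 55)*(-20) = -44080 - 68*(-20) = -44080 - 1*(-1360) = -44080 + 1360 = -42720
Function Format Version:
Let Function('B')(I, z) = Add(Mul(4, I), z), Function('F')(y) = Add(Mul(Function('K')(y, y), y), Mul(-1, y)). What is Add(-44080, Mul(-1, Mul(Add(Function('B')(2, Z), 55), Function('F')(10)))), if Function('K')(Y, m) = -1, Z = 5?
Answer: -42720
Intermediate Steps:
Function('F')(y) = Mul(-2, y) (Function('F')(y) = Add(Mul(-1, y), Mul(-1, y)) = Mul(-2, y))
Function('B')(I, z) = Add(z, Mul(4, I))
Add(-44080, Mul(-1, Mul(Add(Function('B')(2, Z), 55), Function('F')(10)))) = Add(-44080, Mul(-1, Mul(Add(Add(5, Mul(4, 2)), 55), Mul(-2, 10)))) = Add(-44080, Mul(-1, Mul(Add(Add(5, 8), 55), -20))) = Add(-44080, Mul(-1, Mul(Add(13, 55), -20))) = Add(-44080, Mul(-1, Mul(68, -20))) = Add(-44080, Mul(-1, -1360)) = Add(-44080, 1360) = -42720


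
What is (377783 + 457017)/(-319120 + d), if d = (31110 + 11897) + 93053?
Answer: -41740/9153 ≈ -4.5603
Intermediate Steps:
d = 136060 (d = 43007 + 93053 = 136060)
(377783 + 457017)/(-319120 + d) = (377783 + 457017)/(-319120 + 136060) = 834800/(-183060) = 834800*(-1/183060) = -41740/9153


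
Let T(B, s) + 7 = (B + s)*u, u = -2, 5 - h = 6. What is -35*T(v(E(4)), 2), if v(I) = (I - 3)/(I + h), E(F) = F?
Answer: 1225/3 ≈ 408.33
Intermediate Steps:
h = -1 (h = 5 - 1*6 = 5 - 6 = -1)
v(I) = (-3 + I)/(-1 + I) (v(I) = (I - 3)/(I - 1) = (-3 + I)/(-1 + I))
T(B, s) = -7 - 2*B - 2*s (T(B, s) = -7 + (B + s)*(-2) = -7 + (-2*B - 2*s) = -7 - 2*B - 2*s)
-35*T(v(E(4)), 2) = -35*(-7 - 2*(-3 + 4)/(-1 + 4) - 2*2) = -35*(-7 - 2/3 - 4) = -35*(-7 - 2*⅓ - 4) = -35*(-7 - ⅔ - 4) = -35*(-35/3) = 1225/3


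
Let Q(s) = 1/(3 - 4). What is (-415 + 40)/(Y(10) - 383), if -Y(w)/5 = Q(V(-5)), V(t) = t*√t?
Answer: 125/126 ≈ 0.99206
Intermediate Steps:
V(t) = t^(3/2)
Q(s) = -1 (Q(s) = 1/(-1) = -1)
Y(w) = 5 (Y(w) = -5*(-1) = 5)
(-415 + 40)/(Y(10) - 383) = (-415 + 40)/(5 - 383) = -375/(-378) = -375*(-1/378) = 125/126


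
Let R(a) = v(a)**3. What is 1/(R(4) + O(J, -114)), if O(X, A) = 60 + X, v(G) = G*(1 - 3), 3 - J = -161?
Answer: -1/288 ≈ -0.0034722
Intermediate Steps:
J = 164 (J = 3 - 1*(-161) = 3 + 161 = 164)
v(G) = -2*G (v(G) = G*(-2) = -2*G)
R(a) = -8*a**3 (R(a) = (-2*a)**3 = -8*a**3)
1/(R(4) + O(J, -114)) = 1/(-8*4**3 + (60 + 164)) = 1/(-8*64 + 224) = 1/(-512 + 224) = 1/(-288) = -1/288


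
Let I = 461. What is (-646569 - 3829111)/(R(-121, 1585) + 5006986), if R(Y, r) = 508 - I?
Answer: -4475680/5007033 ≈ -0.89388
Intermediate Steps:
R(Y, r) = 47 (R(Y, r) = 508 - 1*461 = 508 - 461 = 47)
(-646569 - 3829111)/(R(-121, 1585) + 5006986) = (-646569 - 3829111)/(47 + 5006986) = -4475680/5007033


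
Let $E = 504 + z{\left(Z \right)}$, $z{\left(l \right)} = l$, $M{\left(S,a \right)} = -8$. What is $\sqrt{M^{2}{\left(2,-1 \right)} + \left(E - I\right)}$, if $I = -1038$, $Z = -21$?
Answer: $\sqrt{1585} \approx 39.812$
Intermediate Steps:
$E = 483$ ($E = 504 - 21 = 483$)
$\sqrt{M^{2}{\left(2,-1 \right)} + \left(E - I\right)} = \sqrt{\left(-8\right)^{2} + \left(483 - -1038\right)} = \sqrt{64 + \left(483 + 1038\right)} = \sqrt{64 + 1521} = \sqrt{1585}$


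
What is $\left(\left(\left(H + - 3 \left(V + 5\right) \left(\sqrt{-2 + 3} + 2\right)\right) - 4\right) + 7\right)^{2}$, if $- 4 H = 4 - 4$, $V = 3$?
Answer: $4761$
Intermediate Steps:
$H = 0$ ($H = - \frac{4 - 4}{4} = \left(- \frac{1}{4}\right) 0 = 0$)
$\left(\left(\left(H + - 3 \left(V + 5\right) \left(\sqrt{-2 + 3} + 2\right)\right) - 4\right) + 7\right)^{2} = \left(\left(\left(0 + - 3 \left(3 + 5\right) \left(\sqrt{-2 + 3} + 2\right)\right) - 4\right) + 7\right)^{2} = \left(\left(\left(0 + \left(-3\right) 8 \left(\sqrt{1} + 2\right)\right) - 4\right) + 7\right)^{2} = \left(\left(\left(0 - 24 \left(1 + 2\right)\right) - 4\right) + 7\right)^{2} = \left(\left(\left(0 - 72\right) - 4\right) + 7\right)^{2} = \left(\left(-72 - 4\right) + 7\right)^{2} = \left(-76 + 7\right)^{2} = \left(-69\right)^{2} = 4761$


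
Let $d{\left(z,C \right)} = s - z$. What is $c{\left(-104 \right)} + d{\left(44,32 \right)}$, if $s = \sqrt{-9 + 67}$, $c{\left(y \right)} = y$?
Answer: $-148 + \sqrt{58} \approx -140.38$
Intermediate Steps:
$s = \sqrt{58} \approx 7.6158$
$d{\left(z,C \right)} = \sqrt{58} - z$
$c{\left(-104 \right)} + d{\left(44,32 \right)} = -104 + \left(\sqrt{58} - 44\right) = -104 - \left(44 - \sqrt{58}\right) = -148 + \sqrt{58}$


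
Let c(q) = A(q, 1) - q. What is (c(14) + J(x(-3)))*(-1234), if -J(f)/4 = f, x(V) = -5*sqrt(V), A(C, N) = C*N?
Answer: -24680*I*sqrt(3) ≈ -42747.0*I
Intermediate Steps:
c(q) = 0 (c(q) = q*1 - q = q - q = 0)
J(f) = -4*f
(c(14) + J(x(-3)))*(-1234) = (0 - (-20)*sqrt(-3))*(-1234) = (0 - (-20)*I*sqrt(3))*(-1234) = (0 + 20*I*sqrt(3))*(-1234) = (20*I*sqrt(3))*(-1234) = -24680*I*sqrt(3)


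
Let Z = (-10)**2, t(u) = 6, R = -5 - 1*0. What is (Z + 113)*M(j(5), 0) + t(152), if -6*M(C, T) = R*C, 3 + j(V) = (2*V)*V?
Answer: 16697/2 ≈ 8348.5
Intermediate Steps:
R = -5 (R = -5 + 0 = -5)
j(V) = -3 + 2*V**2 (j(V) = -3 + (2*V)*V = -3 + 2*V**2)
Z = 100
M(C, T) = 5*C/6 (M(C, T) = -(-5)*C/6 = 5*C/6)
(Z + 113)*M(j(5), 0) + t(152) = (100 + 113)*(5*(-3 + 2*5**2)/6) + 6 = 213*(5*(-3 + 2*25)/6) + 6 = 213*(5*(-3 + 50)/6) + 6 = 213*((5/6)*47) + 6 = 213*(235/6) + 6 = 16685/2 + 6 = 16697/2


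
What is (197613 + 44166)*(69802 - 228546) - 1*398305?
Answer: -38381363881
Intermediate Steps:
(197613 + 44166)*(69802 - 228546) - 1*398305 = 241779*(-158744) - 398305 = -38380965576 - 398305 = -38381363881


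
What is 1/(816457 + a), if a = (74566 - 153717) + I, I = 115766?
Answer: 1/853072 ≈ 1.1722e-6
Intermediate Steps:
a = 36615 (a = (74566 - 153717) + 115766 = -79151 + 115766 = 36615)
1/(816457 + a) = 1/(816457 + 36615) = 1/853072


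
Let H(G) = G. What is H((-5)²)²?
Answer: 625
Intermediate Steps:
H((-5)²)² = ((-5)²)² = 25² = 625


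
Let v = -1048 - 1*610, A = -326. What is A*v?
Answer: 540508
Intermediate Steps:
v = -1658 (v = -1048 - 610 = -1658)
A*v = -326*(-1658) = 540508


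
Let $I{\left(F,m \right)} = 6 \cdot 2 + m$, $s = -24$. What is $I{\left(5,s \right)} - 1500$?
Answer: $-1512$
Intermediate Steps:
$I{\left(F,m \right)} = 12 + m$
$I{\left(5,s \right)} - 1500 = \left(12 - 24\right) - 1500 = -12 - 1500 = -1512$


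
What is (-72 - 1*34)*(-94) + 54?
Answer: 10018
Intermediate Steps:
(-72 - 1*34)*(-94) + 54 = (-72 - 34)*(-94) + 54 = -106*(-94) + 54 = 9964 + 54 = 10018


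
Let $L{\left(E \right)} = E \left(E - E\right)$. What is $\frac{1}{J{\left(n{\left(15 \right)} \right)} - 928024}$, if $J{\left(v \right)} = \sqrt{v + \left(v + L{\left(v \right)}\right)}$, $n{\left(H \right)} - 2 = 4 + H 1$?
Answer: $- \frac{464012}{430614272267} - \frac{\sqrt{42}}{861228544534} \approx -1.0776 \cdot 10^{-6}$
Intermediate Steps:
$L{\left(E \right)} = 0$ ($L{\left(E \right)} = E 0 = 0$)
$n{\left(H \right)} = 6 + H$ ($n{\left(H \right)} = 2 + \left(4 + H 1\right) = 2 + \left(4 + H\right) = 6 + H$)
$J{\left(v \right)} = \sqrt{2} \sqrt{v}$ ($J{\left(v \right)} = \sqrt{v + \left(v + 0\right)} = \sqrt{v + v} = \sqrt{2 v} = \sqrt{2} \sqrt{v}$)
$\frac{1}{J{\left(n{\left(15 \right)} \right)} - 928024} = \frac{1}{\sqrt{2} \sqrt{6 + 15} - 928024} = \frac{1}{\sqrt{2} \sqrt{21} - 928024} = \frac{1}{\sqrt{42} - 928024} = \frac{1}{-928024 + \sqrt{42}}$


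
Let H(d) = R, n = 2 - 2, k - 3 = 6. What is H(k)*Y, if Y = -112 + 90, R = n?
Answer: 0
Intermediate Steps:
k = 9 (k = 3 + 6 = 9)
n = 0
R = 0
Y = -22
H(d) = 0
H(k)*Y = 0*(-22) = 0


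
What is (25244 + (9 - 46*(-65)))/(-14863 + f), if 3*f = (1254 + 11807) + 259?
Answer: -28243/10423 ≈ -2.7097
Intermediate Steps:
f = 4440 (f = ((1254 + 11807) + 259)/3 = (13061 + 259)/3 = (⅓)*13320 = 4440)
(25244 + (9 - 46*(-65)))/(-14863 + f) = (25244 + (9 - 46*(-65)))/(-14863 + 4440) = (25244 + (9 + 2990))/(-10423) = (25244 + 2999)*(-1/10423) = 28243*(-1/10423) = -28243/10423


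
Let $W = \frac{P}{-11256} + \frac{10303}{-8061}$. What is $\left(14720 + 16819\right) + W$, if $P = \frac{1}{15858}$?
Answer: $\frac{15126222459145729}{479623180176} \approx 31538.0$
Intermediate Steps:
$P = \frac{1}{15858} \approx 6.306 \cdot 10^{-5}$
$W = - \frac{613020425135}{479623180176}$ ($W = \frac{1}{15858 \left(-11256\right)} + \frac{10303}{-8061} = \frac{1}{15858} \left(- \frac{1}{11256}\right) + 10303 \left(- \frac{1}{8061}\right) = - \frac{1}{178497648} - \frac{10303}{8061} = - \frac{613020425135}{479623180176} \approx -1.2781$)
$\left(14720 + 16819\right) + W = \left(14720 + 16819\right) - \frac{613020425135}{479623180176} = 31539 - \frac{613020425135}{479623180176} = \frac{15126222459145729}{479623180176}$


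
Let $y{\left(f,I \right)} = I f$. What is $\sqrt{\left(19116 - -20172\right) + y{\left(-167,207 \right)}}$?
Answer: $11 \sqrt{39} \approx 68.695$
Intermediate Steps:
$\sqrt{\left(19116 - -20172\right) + y{\left(-167,207 \right)}} = \sqrt{\left(19116 - -20172\right) + 207 \left(-167\right)} = \sqrt{\left(19116 + 20172\right) - 34569} = \sqrt{39288 - 34569} = \sqrt{4719} = 11 \sqrt{39}$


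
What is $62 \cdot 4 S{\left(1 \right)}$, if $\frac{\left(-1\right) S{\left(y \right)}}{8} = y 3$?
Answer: $-5952$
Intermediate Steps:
$S{\left(y \right)} = - 24 y$ ($S{\left(y \right)} = - 8 y 3 = - 8 \cdot 3 y = - 24 y$)
$62 \cdot 4 S{\left(1 \right)} = 62 \cdot 4 \left(\left(-24\right) 1\right) = 62 \cdot 4 \left(-24\right) = 62 \left(-96\right) = -5952$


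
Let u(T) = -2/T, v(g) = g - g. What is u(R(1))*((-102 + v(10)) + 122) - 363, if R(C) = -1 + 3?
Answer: -383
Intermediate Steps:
v(g) = 0
R(C) = 2
u(R(1))*((-102 + v(10)) + 122) - 363 = (-2/2)*((-102 + 0) + 122) - 363 = (-2*½)*(-102 + 122) - 363 = -1*20 - 363 = -20 - 363 = -383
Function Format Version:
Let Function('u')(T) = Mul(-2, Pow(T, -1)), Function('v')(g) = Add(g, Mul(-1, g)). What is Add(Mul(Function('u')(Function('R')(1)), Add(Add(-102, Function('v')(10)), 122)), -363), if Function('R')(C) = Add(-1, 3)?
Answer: -383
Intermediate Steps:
Function('v')(g) = 0
Function('R')(C) = 2
Add(Mul(Function('u')(Function('R')(1)), Add(Add(-102, Function('v')(10)), 122)), -363) = Add(Mul(Mul(-2, Pow(2, -1)), Add(Add(-102, 0), 122)), -363) = Add(Mul(Mul(-2, Rational(1, 2)), Add(-102, 122)), -363) = Add(Mul(-1, 20), -363) = Add(-20, -363) = -383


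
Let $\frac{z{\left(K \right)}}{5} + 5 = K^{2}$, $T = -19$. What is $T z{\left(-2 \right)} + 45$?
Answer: $140$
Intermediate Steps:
$z{\left(K \right)} = -25 + 5 K^{2}$
$T z{\left(-2 \right)} + 45 = - 19 \left(-25 + 5 \left(-2\right)^{2}\right) + 45 = - 19 \left(-25 + 5 \cdot 4\right) + 45 = - 19 \left(-25 + 20\right) + 45 = \left(-19\right) \left(-5\right) + 45 = 95 + 45 = 140$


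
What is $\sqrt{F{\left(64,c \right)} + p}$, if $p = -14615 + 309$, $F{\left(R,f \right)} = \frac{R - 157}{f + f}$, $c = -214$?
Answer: $\frac{5 i \sqrt{26205905}}{214} \approx 119.61 i$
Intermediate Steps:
$F{\left(R,f \right)} = \frac{-157 + R}{2 f}$
$p = -14306$
$\sqrt{F{\left(64,c \right)} + p} = \sqrt{\frac{-157 + 64}{2 \left(-214\right)} - 14306} = \sqrt{\frac{1}{2} \left(- \frac{1}{214}\right) \left(-93\right) - 14306} = \sqrt{\frac{93}{428} - 14306} = \sqrt{- \frac{6122875}{428}} = \frac{5 i \sqrt{26205905}}{214}$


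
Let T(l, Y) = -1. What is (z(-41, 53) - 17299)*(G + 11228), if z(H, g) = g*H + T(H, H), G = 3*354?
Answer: -239323170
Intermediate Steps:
G = 1062
z(H, g) = -1 + H*g (z(H, g) = g*H - 1 = H*g - 1 = -1 + H*g)
(z(-41, 53) - 17299)*(G + 11228) = ((-1 - 41*53) - 17299)*(1062 + 11228) = ((-1 - 2173) - 17299)*12290 = (-2174 - 17299)*12290 = -19473*12290 = -239323170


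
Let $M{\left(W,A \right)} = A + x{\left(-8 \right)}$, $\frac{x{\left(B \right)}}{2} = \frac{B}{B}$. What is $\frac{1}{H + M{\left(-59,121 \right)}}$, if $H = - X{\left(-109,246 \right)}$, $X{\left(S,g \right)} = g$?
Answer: $- \frac{1}{123} \approx -0.0081301$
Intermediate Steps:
$x{\left(B \right)} = 2$ ($x{\left(B \right)} = 2 \frac{B}{B} = 2 \cdot 1 = 2$)
$H = -246$ ($H = \left(-1\right) 246 = -246$)
$M{\left(W,A \right)} = 2 + A$ ($M{\left(W,A \right)} = A + 2 = 2 + A$)
$\frac{1}{H + M{\left(-59,121 \right)}} = \frac{1}{-246 + \left(2 + 121\right)} = \frac{1}{-246 + 123} = \frac{1}{-123} = - \frac{1}{123}$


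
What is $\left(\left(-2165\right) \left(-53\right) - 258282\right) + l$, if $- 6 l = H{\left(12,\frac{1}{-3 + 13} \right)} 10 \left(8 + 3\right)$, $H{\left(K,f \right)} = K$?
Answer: $-143757$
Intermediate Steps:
$l = -220$ ($l = - \frac{12 \cdot 10 \left(8 + 3\right)}{6} = - \frac{12 \cdot 10 \cdot 11}{6} = - \frac{12 \cdot 110}{6} = \left(- \frac{1}{6}\right) 1320 = -220$)
$\left(\left(-2165\right) \left(-53\right) - 258282\right) + l = \left(\left(-2165\right) \left(-53\right) - 258282\right) - 220 = \left(114745 - 258282\right) - 220 = -143537 - 220 = -143757$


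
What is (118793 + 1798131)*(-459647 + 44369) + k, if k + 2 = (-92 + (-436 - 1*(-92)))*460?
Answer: -796056565434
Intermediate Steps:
k = -200562 (k = -2 + (-92 + (-436 - 1*(-92)))*460 = -2 + (-92 + (-436 + 92))*460 = -2 + (-92 - 344)*460 = -2 - 436*460 = -2 - 200560 = -200562)
(118793 + 1798131)*(-459647 + 44369) + k = (118793 + 1798131)*(-459647 + 44369) - 200562 = 1916924*(-415278) - 200562 = -796056364872 - 200562 = -796056565434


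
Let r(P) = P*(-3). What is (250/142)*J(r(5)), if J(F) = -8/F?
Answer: 200/213 ≈ 0.93897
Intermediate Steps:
r(P) = -3*P
(250/142)*J(r(5)) = (250/142)*(-8/((-3*5))) = (250*(1/142))*(-8/(-15)) = 125*(-8*(-1/15))/71 = (125/71)*(8/15) = 200/213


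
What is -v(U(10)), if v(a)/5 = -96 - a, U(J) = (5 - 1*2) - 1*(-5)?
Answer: 520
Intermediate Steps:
U(J) = 8 (U(J) = (5 - 2) + 5 = 3 + 5 = 8)
v(a) = -480 - 5*a (v(a) = 5*(-96 - a) = -480 - 5*a)
-v(U(10)) = -(-480 - 5*8) = -(-480 - 40) = -1*(-520) = 520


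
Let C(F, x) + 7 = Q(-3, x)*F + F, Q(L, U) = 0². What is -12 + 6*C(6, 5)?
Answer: -18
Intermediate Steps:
Q(L, U) = 0
C(F, x) = -7 + F (C(F, x) = -7 + (0*F + F) = -7 + (0 + F) = -7 + F)
-12 + 6*C(6, 5) = -12 + 6*(-7 + 6) = -12 + 6*(-1) = -12 - 6 = -18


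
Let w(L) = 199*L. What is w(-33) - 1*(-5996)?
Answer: -571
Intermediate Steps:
w(-33) - 1*(-5996) = 199*(-33) - 1*(-5996) = -6567 + 5996 = -571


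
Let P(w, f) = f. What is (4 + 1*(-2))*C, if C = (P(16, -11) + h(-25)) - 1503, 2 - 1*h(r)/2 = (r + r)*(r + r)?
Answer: -13020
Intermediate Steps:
h(r) = 4 - 8*r**2 (h(r) = 4 - 2*(r + r)*(r + r) = 4 - 2*2*r*2*r = 4 - 8*r**2)
C = -6510 (C = (-11 + (4 - 8*(-25)**2)) - 1503 = (-11 + (4 - 8*625)) - 1503 = (-11 + (4 - 5000)) - 1503 = (-11 - 4996) - 1503 = -5007 - 1503 = -6510)
(4 + 1*(-2))*C = (4 + 1*(-2))*(-6510) = (4 - 2)*(-6510) = 2*(-6510) = -13020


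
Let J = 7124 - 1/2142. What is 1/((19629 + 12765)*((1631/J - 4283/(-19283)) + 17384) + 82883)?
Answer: 26750091071/15066581941460214247 ≈ 1.7755e-9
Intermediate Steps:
J = 15259607/2142 (J = 7124 - 1*1/2142 = 7124 - 1/2142 = 15259607/2142 ≈ 7124.0)
1/((19629 + 12765)*((1631/J - 4283/(-19283)) + 17384) + 82883) = 1/((19629 + 12765)*((1631/(15259607/2142) - 4283/(-19283)) + 17384) + 82883) = 1/(32394*((1631*(2142/15259607) - 4283*(-1/19283)) + 17384) + 82883) = 1/(32394*((3493602/15259607 + 4283/19283) + 17384) + 82883) = 1/(32394*(12065820377/26750091071 + 17384) + 82883) = 1/(32394*(465035648998641/26750091071) + 82883) = 1/(15064364813661976554/26750091071 + 82883) = 1/(15066581941460214247/26750091071) = 26750091071/15066581941460214247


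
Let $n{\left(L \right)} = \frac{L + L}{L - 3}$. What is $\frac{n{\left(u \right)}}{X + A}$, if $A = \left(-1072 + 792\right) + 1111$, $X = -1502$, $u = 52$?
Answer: $- \frac{104}{32879} \approx -0.0031631$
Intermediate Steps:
$A = 831$ ($A = -280 + 1111 = 831$)
$n{\left(L \right)} = \frac{2 L}{-3 + L}$
$\frac{n{\left(u \right)}}{X + A} = \frac{2 \cdot 52 \frac{1}{-3 + 52}}{-1502 + 831} = \frac{2 \cdot 52 \cdot \frac{1}{49}}{-671} = 2 \cdot 52 \cdot \frac{1}{49} \left(- \frac{1}{671}\right) = \frac{104}{49} \left(- \frac{1}{671}\right) = - \frac{104}{32879}$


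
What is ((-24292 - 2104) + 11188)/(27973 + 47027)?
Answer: -1901/9375 ≈ -0.20277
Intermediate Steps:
((-24292 - 2104) + 11188)/(27973 + 47027) = (-26396 + 11188)/75000 = -15208*1/75000 = -1901/9375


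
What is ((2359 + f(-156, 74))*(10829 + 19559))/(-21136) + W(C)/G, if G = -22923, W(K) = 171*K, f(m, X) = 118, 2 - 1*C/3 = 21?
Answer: -15974378357/4486116 ≈ -3560.8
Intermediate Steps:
C = -57 (C = 6 - 3*21 = 6 - 63 = -57)
((2359 + f(-156, 74))*(10829 + 19559))/(-21136) + W(C)/G = ((2359 + 118)*(10829 + 19559))/(-21136) + (171*(-57))/(-22923) = (2477*30388)*(-1/21136) - 9747*(-1/22923) = 75271076*(-1/21136) + 361/849 = -18817769/5284 + 361/849 = -15974378357/4486116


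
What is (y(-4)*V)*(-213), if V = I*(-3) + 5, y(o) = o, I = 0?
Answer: 4260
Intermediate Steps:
V = 5 (V = 0*(-3) + 5 = 0 + 5 = 5)
(y(-4)*V)*(-213) = -4*5*(-213) = -20*(-213) = 4260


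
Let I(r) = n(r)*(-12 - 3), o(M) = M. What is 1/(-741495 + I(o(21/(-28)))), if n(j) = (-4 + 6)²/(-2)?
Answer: -1/741465 ≈ -1.3487e-6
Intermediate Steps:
n(j) = -2 (n(j) = 2²*(-½) = 4*(-½) = -2)
I(r) = 30 (I(r) = -2*(-12 - 3) = -2*(-15) = 30)
1/(-741495 + I(o(21/(-28)))) = 1/(-741495 + 30) = 1/(-741465) = -1/741465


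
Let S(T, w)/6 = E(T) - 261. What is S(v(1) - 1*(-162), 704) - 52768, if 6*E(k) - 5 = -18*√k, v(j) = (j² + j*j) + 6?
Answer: -54329 - 18*√170 ≈ -54564.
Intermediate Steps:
v(j) = 6 + 2*j² (v(j) = (j² + j²) + 6 = 2*j² + 6 = 6 + 2*j²)
E(k) = ⅚ - 3*√k (E(k) = ⅚ + (-18*√k)/6 = ⅚ - 3*√k)
S(T, w) = -1561 - 18*√T (S(T, w) = 6*((⅚ - 3*√T) - 261) = 6*(-1561/6 - 3*√T) = -1561 - 18*√T)
S(v(1) - 1*(-162), 704) - 52768 = (-1561 - 18*√((6 + 2*1²) - 1*(-162))) - 52768 = (-1561 - 18*√((6 + 2*1) + 162)) - 52768 = (-1561 - 18*√((6 + 2) + 162)) - 52768 = (-1561 - 18*√(8 + 162)) - 52768 = (-1561 - 18*√170) - 52768 = -54329 - 18*√170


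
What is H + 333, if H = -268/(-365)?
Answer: 121813/365 ≈ 333.73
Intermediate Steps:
H = 268/365 (H = -268*(-1/365) = 268/365 ≈ 0.73425)
H + 333 = 268/365 + 333 = 121813/365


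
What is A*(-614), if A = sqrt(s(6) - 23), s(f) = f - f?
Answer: -614*I*sqrt(23) ≈ -2944.6*I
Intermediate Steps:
s(f) = 0
A = I*sqrt(23) (A = sqrt(0 - 23) = sqrt(-23) = I*sqrt(23) ≈ 4.7958*I)
A*(-614) = (I*sqrt(23))*(-614) = -614*I*sqrt(23)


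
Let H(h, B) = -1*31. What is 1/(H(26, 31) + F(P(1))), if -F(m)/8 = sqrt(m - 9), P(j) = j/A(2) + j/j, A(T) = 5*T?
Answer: -155/7333 + 4*I*sqrt(790)/7333 ≈ -0.021137 + 0.015332*I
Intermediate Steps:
H(h, B) = -31
P(j) = 1 + j/10 (P(j) = j/((5*2)) + j/j = j/10 + 1 = 1 + j/10)
F(m) = -8*sqrt(-9 + m) (F(m) = -8*sqrt(m - 9) = -8*sqrt(-9 + m))
1/(H(26, 31) + F(P(1))) = 1/(-31 - 8*sqrt(-9 + (1 + (1/10)*1))) = 1/(-31 - 8*sqrt(-9 + (1 + 1/10))) = 1/(-31 - 8*sqrt(-9 + 11/10)) = 1/(-31 - 4*I*sqrt(790)/5)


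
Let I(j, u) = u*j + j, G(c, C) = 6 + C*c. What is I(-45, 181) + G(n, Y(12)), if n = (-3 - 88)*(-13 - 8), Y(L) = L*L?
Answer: 267000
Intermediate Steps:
Y(L) = L²
n = 1911 (n = -91*(-21) = 1911)
I(j, u) = j + j*u (I(j, u) = j*u + j = j + j*u)
I(-45, 181) + G(n, Y(12)) = -45*(1 + 181) + (6 + 12²*1911) = -45*182 + (6 + 144*1911) = -8190 + (6 + 275184) = -8190 + 275190 = 267000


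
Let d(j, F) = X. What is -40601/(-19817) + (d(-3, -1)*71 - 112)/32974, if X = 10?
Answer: 675313970/326722879 ≈ 2.0669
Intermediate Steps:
d(j, F) = 10
-40601/(-19817) + (d(-3, -1)*71 - 112)/32974 = -40601/(-19817) + (10*71 - 112)/32974 = -40601*(-1/19817) + (710 - 112)*(1/32974) = 40601/19817 + 598*(1/32974) = 40601/19817 + 299/16487 = 675313970/326722879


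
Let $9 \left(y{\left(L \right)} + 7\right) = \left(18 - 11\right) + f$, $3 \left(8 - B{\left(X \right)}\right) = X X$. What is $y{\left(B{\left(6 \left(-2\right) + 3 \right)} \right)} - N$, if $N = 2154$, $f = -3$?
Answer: $- \frac{19445}{9} \approx -2160.6$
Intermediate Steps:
$B{\left(X \right)} = 8 - \frac{X^{2}}{3}$ ($B{\left(X \right)} = 8 - \frac{X X}{3} = 8 - \frac{X^{2}}{3}$)
$y{\left(L \right)} = - \frac{59}{9}$ ($y{\left(L \right)} = -7 + \frac{\left(18 - 11\right) - 3}{9} = -7 + \frac{7 - 3}{9} = -7 + \frac{1}{9} \cdot 4 = -7 + \frac{4}{9} = - \frac{59}{9}$)
$y{\left(B{\left(6 \left(-2\right) + 3 \right)} \right)} - N = - \frac{59}{9} - 2154 = - \frac{19445}{9}$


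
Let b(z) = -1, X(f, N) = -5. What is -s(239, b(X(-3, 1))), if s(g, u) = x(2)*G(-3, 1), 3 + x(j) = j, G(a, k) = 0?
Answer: 0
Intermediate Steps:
x(j) = -3 + j
s(g, u) = 0 (s(g, u) = (-3 + 2)*0 = -1*0 = 0)
-s(239, b(X(-3, 1))) = -1*0 = 0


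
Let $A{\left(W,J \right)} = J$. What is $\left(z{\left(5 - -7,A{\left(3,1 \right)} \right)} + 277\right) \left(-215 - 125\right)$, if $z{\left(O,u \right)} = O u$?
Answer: $-98260$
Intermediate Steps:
$\left(z{\left(5 - -7,A{\left(3,1 \right)} \right)} + 277\right) \left(-215 - 125\right) = \left(\left(5 - -7\right) 1 + 277\right) \left(-215 - 125\right) = \left(\left(5 + 7\right) 1 + 277\right) \left(-340\right) = \left(12 \cdot 1 + 277\right) \left(-340\right) = \left(12 + 277\right) \left(-340\right) = 289 \left(-340\right) = -98260$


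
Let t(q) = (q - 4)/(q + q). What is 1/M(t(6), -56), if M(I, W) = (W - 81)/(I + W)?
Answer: 335/822 ≈ 0.40754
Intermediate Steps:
t(q) = (-4 + q)/(2*q) (t(q) = (-4 + q)/((2*q)) = (-4 + q)*(1/(2*q)) = (-4 + q)/(2*q))
M(I, W) = (-81 + W)/(I + W)
1/M(t(6), -56) = 1/((-81 - 56)/((1/2)*(-4 + 6)/6 - 56)) = 1/(-137/((1/2)*(1/6)*2 - 56)) = 1/(-137/(1/6 - 56)) = 1/(-137/(-335/6)) = 1/(-6/335*(-137)) = 1/(822/335) = 335/822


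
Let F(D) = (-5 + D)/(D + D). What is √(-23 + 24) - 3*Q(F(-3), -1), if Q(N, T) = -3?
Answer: 10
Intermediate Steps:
F(D) = (-5 + D)/(2*D) (F(D) = (-5 + D)/((2*D)) = (-5 + D)*(1/(2*D)) = (-5 + D)/(2*D))
√(-23 + 24) - 3*Q(F(-3), -1) = √(-23 + 24) - 3*(-3) = √1 + 9 = 1 + 9 = 10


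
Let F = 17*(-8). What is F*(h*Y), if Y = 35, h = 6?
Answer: -28560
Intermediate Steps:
F = -136
F*(h*Y) = -816*35 = -136*210 = -28560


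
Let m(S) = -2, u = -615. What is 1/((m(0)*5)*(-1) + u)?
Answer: -1/605 ≈ -0.0016529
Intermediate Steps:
1/((m(0)*5)*(-1) + u) = 1/(-2*5*(-1) - 615) = 1/(-10*(-1) - 615) = 1/(10 - 615) = 1/(-605) = -1/605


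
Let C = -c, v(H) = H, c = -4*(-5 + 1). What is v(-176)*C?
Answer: 2816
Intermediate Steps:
c = 16 (c = -4*(-4) = 16)
C = -16 (C = -1*16 = -16)
v(-176)*C = -176*(-16) = 2816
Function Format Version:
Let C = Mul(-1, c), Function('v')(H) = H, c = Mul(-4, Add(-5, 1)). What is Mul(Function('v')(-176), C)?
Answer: 2816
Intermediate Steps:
c = 16 (c = Mul(-4, -4) = 16)
C = -16 (C = Mul(-1, 16) = -16)
Mul(Function('v')(-176), C) = Mul(-176, -16) = 2816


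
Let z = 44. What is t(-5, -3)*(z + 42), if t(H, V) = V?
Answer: -258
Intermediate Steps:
t(-5, -3)*(z + 42) = -3*(44 + 42) = -3*86 = -258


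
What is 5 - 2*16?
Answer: -27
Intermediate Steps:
5 - 2*16 = 5 - 32 = -27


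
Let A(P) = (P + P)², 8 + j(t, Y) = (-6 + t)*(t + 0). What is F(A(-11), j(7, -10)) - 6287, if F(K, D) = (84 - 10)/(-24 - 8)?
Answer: -100629/16 ≈ -6289.3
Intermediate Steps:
j(t, Y) = -8 + t*(-6 + t) (j(t, Y) = -8 + (-6 + t)*(t + 0) = -8 + (-6 + t)*t = -8 + t*(-6 + t))
A(P) = 4*P² (A(P) = (2*P)² = 4*P²)
F(K, D) = -37/16 (F(K, D) = 74/(-32) = 74*(-1/32) = -37/16)
F(A(-11), j(7, -10)) - 6287 = -37/16 - 6287 = -100629/16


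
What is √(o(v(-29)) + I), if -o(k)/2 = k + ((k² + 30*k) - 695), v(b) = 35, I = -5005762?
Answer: 4*I*√313062 ≈ 2238.1*I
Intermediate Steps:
o(k) = 1390 - 62*k - 2*k² (o(k) = -2*(k + ((k² + 30*k) - 695)) = -2*(k + (-695 + k² + 30*k)) = -2*(-695 + k² + 31*k) = 1390 - 62*k - 2*k²)
√(o(v(-29)) + I) = √((1390 - 62*35 - 2*35²) - 5005762) = √((1390 - 2170 - 2*1225) - 5005762) = √((1390 - 2170 - 2450) - 5005762) = √(-3230 - 5005762) = √(-5008992) = 4*I*√313062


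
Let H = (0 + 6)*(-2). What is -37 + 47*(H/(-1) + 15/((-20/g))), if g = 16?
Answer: -37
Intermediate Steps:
H = -12 (H = 6*(-2) = -12)
-37 + 47*(H/(-1) + 15/((-20/g))) = -37 + 47*(-12/(-1) + 15/((-20/16))) = -37 + 47*(-12*(-1) + 15/((-20*1/16))) = -37 + 47*(12 + 15/(-5/4)) = -37 + 47*(12 + 15*(-4/5)) = -37 + 47*(12 - 12) = -37 + 47*0 = -37 + 0 = -37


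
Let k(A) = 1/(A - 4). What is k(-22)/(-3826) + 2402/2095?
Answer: 238943447/208402220 ≈ 1.1465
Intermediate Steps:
k(A) = 1/(-4 + A)
k(-22)/(-3826) + 2402/2095 = 1/(-4 - 22*(-3826)) + 2402/2095 = -1/3826/(-26) + 2402*(1/2095) = -1/26*(-1/3826) + 2402/2095 = 1/99476 + 2402/2095 = 238943447/208402220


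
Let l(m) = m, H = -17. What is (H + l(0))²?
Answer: 289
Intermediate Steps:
(H + l(0))² = (-17 + 0)² = (-17)² = 289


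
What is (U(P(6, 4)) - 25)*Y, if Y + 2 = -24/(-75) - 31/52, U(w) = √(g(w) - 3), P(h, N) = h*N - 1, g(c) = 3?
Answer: 2959/52 ≈ 56.904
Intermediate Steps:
P(h, N) = -1 + N*h (P(h, N) = N*h - 1 = -1 + N*h)
U(w) = 0 (U(w) = √(3 - 3) = √0 = 0)
Y = -2959/1300 (Y = -2 + (-24/(-75) - 31/52) = -2 + (-24*(-1/75) - 31*1/52) = -2 + (8/25 - 31/52) = -2 - 359/1300 = -2959/1300 ≈ -2.2762)
(U(P(6, 4)) - 25)*Y = (0 - 25)*(-2959/1300) = -25*(-2959/1300) = 2959/52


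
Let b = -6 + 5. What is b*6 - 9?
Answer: -15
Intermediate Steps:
b = -1
b*6 - 9 = -1*6 - 9 = -6 - 9 = -15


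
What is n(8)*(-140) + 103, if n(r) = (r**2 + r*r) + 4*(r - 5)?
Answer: -19497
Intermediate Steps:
n(r) = -20 + 2*r**2 + 4*r (n(r) = (r**2 + r**2) + 4*(-5 + r) = 2*r**2 + (-20 + 4*r) = -20 + 2*r**2 + 4*r)
n(8)*(-140) + 103 = (-20 + 2*8**2 + 4*8)*(-140) + 103 = (-20 + 2*64 + 32)*(-140) + 103 = (-20 + 128 + 32)*(-140) + 103 = 140*(-140) + 103 = -19600 + 103 = -19497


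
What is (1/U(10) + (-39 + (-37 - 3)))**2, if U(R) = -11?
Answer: 756900/121 ≈ 6255.4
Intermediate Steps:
(1/U(10) + (-39 + (-37 - 3)))**2 = (1/(-11) + (-39 + (-37 - 3)))**2 = (-1/11 + (-39 - 40))**2 = (-1/11 - 79)**2 = (-870/11)**2 = 756900/121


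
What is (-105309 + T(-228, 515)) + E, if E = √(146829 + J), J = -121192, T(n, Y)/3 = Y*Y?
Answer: 690366 + √25637 ≈ 6.9053e+5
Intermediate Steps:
T(n, Y) = 3*Y² (T(n, Y) = 3*(Y*Y) = 3*Y²)
E = √25637 (E = √(146829 - 121192) = √25637 ≈ 160.12)
(-105309 + T(-228, 515)) + E = (-105309 + 3*515²) + √25637 = (-105309 + 3*265225) + √25637 = (-105309 + 795675) + √25637 = 690366 + √25637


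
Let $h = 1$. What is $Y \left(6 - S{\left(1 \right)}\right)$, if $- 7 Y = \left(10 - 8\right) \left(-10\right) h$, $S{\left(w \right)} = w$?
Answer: $\frac{100}{7} \approx 14.286$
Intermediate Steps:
$Y = \frac{20}{7}$ ($Y = - \frac{\left(10 - 8\right) \left(-10\right) 1}{7} = - \frac{2 \left(-10\right) 1}{7} = - \frac{\left(-20\right) 1}{7} = \left(- \frac{1}{7}\right) \left(-20\right) = \frac{20}{7} \approx 2.8571$)
$Y \left(6 - S{\left(1 \right)}\right) = \frac{20 \left(6 - 1\right)}{7} = \frac{20}{7} \cdot 5 = \frac{100}{7}$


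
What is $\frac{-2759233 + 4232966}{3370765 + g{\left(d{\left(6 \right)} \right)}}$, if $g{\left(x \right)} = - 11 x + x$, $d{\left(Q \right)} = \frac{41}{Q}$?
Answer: $\frac{4421199}{10112090} \approx 0.43722$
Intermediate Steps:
$g{\left(x \right)} = - 10 x$
$\frac{-2759233 + 4232966}{3370765 + g{\left(d{\left(6 \right)} \right)}} = \frac{-2759233 + 4232966}{3370765 - 10 \cdot \frac{41}{6}} = \frac{1473733}{3370765 - 10 \cdot 41 \cdot \frac{1}{6}} = \frac{1473733}{3370765 - \frac{205}{3}} = \frac{1473733}{\frac{10112090}{3}} = 1473733 \cdot \frac{3}{10112090} = \frac{4421199}{10112090}$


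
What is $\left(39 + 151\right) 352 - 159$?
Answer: $66721$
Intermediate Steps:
$\left(39 + 151\right) 352 - 159 = 190 \cdot 352 - 159 = 66880 - 159 = 66721$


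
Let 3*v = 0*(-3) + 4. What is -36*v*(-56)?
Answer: 2688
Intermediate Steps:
v = 4/3 (v = (0*(-3) + 4)/3 = (0 + 4)/3 = (1/3)*4 = 4/3 ≈ 1.3333)
-36*v*(-56) = -36*4/3*(-56) = -48*(-56) = 2688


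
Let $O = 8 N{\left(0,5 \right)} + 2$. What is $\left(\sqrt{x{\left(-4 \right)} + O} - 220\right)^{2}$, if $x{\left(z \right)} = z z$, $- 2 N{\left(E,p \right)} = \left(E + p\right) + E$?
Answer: $\left(220 - i \sqrt{2}\right)^{2} \approx 48398.0 - 622.3 i$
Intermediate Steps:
$N{\left(E,p \right)} = - E - \frac{p}{2}$ ($N{\left(E,p \right)} = - \frac{\left(E + p\right) + E}{2} = - \frac{p + 2 E}{2} = - E - \frac{p}{2}$)
$x{\left(z \right)} = z^{2}$
$O = -18$ ($O = 8 \left(\left(-1\right) 0 - \frac{5}{2}\right) + 2 = 8 \left(0 - \frac{5}{2}\right) + 2 = 8 \left(- \frac{5}{2}\right) + 2 = -20 + 2 = -18$)
$\left(\sqrt{x{\left(-4 \right)} + O} - 220\right)^{2} = \left(\sqrt{\left(-4\right)^{2} - 18} - 220\right)^{2} = \left(\sqrt{16 - 18} - 220\right)^{2} = \left(\sqrt{-2} - 220\right)^{2} = \left(i \sqrt{2} - 220\right)^{2} = \left(-220 + i \sqrt{2}\right)^{2}$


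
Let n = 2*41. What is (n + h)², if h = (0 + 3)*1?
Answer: 7225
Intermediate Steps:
h = 3 (h = 3*1 = 3)
n = 82
(n + h)² = (82 + 3)² = 85² = 7225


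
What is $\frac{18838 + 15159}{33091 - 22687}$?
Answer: $\frac{33997}{10404} \approx 3.2677$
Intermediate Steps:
$\frac{18838 + 15159}{33091 - 22687} = \frac{33997}{33091 - 22687} = \frac{33997}{10404}$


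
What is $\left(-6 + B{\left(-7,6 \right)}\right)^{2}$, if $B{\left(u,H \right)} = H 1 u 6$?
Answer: $66564$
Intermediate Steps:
$B{\left(u,H \right)} = 6 H u$ ($B{\left(u,H \right)} = H u 6 = 6 H u$)
$\left(-6 + B{\left(-7,6 \right)}\right)^{2} = \left(-6 + 6 \cdot 6 \left(-7\right)\right)^{2} = \left(-6 - 252\right)^{2} = \left(-258\right)^{2} = 66564$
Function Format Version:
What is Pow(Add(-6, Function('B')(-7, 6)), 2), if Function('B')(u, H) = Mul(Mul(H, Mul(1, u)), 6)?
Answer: 66564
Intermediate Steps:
Function('B')(u, H) = Mul(6, H, u) (Function('B')(u, H) = Mul(Mul(H, u), 6) = Mul(6, H, u))
Pow(Add(-6, Function('B')(-7, 6)), 2) = Pow(Add(-6, Mul(6, 6, -7)), 2) = Pow(Add(-6, -252), 2) = Pow(-258, 2) = 66564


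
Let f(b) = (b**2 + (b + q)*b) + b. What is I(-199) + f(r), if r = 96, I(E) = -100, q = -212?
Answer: -1924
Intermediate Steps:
f(b) = b + b**2 + b*(-212 + b) (f(b) = (b**2 + (b - 212)*b) + b = (b**2 + (-212 + b)*b) + b = (b**2 + b*(-212 + b)) + b = b + b**2 + b*(-212 + b))
I(-199) + f(r) = -100 + 96*(-211 + 2*96) = -100 + 96*(-211 + 192) = -100 + 96*(-19) = -100 - 1824 = -1924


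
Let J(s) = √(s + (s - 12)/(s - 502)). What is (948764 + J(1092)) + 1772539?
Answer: 2721303 + 2*√951906/59 ≈ 2.7213e+6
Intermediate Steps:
J(s) = √(s + (-12 + s)/(-502 + s))
(948764 + J(1092)) + 1772539 = (948764 + √((-12 + 1092 + 1092*(-502 + 1092))/(-502 + 1092))) + 1772539 = (948764 + √((-12 + 1092 + 1092*590)/590)) + 1772539 = (948764 + √((-12 + 1092 + 644280)/590)) + 1772539 = (948764 + √((1/590)*645360)) + 1772539 = (948764 + √(64536/59)) + 1772539 = (948764 + 2*√951906/59) + 1772539 = 2721303 + 2*√951906/59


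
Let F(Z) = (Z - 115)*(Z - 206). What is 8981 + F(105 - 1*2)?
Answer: 10217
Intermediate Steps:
F(Z) = (-206 + Z)*(-115 + Z) (F(Z) = (-115 + Z)*(-206 + Z) = (-206 + Z)*(-115 + Z))
8981 + F(105 - 1*2) = 8981 + (23690 + (105 - 1*2)² - 321*(105 - 1*2)) = 8981 + (23690 + (105 - 2)² - 321*(105 - 2)) = 8981 + (23690 + 103² - 321*103) = 8981 + (23690 + 10609 - 33063) = 8981 + 1236 = 10217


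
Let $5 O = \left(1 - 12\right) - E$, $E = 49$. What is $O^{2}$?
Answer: $144$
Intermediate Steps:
$O = -12$ ($O = \frac{\left(1 - 12\right) - 49}{5} = \frac{-11 - 49}{5} = \frac{1}{5} \left(-60\right) = -12$)
$O^{2} = \left(-12\right)^{2} = 144$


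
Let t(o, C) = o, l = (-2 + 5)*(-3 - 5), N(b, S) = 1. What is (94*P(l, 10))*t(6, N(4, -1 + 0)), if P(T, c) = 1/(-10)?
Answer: -282/5 ≈ -56.400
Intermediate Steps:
l = -24 (l = 3*(-8) = -24)
P(T, c) = -⅒
(94*P(l, 10))*t(6, N(4, -1 + 0)) = (94*(-⅒))*6 = -47/5*6 = -282/5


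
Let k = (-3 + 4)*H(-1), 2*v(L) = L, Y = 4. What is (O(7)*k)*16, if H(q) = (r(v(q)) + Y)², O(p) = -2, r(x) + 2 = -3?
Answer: -32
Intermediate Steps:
v(L) = L/2
r(x) = -5 (r(x) = -2 - 3 = -5)
H(q) = 1 (H(q) = (-5 + 4)² = (-1)² = 1)
k = 1 (k = (-3 + 4)*1 = 1*1 = 1)
(O(7)*k)*16 = -2*1*16 = -2*16 = -32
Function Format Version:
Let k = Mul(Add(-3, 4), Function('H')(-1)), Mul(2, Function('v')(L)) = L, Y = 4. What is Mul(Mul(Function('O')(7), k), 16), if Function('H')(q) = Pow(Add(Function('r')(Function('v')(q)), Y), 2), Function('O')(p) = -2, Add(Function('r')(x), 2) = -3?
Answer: -32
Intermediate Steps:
Function('v')(L) = Mul(Rational(1, 2), L)
Function('r')(x) = -5 (Function('r')(x) = Add(-2, -3) = -5)
Function('H')(q) = 1 (Function('H')(q) = Pow(Add(-5, 4), 2) = Pow(-1, 2) = 1)
k = 1 (k = Mul(Add(-3, 4), 1) = Mul(1, 1) = 1)
Mul(Mul(Function('O')(7), k), 16) = Mul(Mul(-2, 1), 16) = Mul(-2, 16) = -32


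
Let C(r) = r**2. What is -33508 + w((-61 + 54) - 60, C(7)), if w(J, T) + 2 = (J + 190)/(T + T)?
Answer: -3283857/98 ≈ -33509.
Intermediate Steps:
w(J, T) = -2 + (190 + J)/(2*T) (w(J, T) = -2 + (J + 190)/(T + T) = -2 + (190 + J)/((2*T)) = -2 + (190 + J)*(1/(2*T)) = -2 + (190 + J)/(2*T))
-33508 + w((-61 + 54) - 60, C(7)) = -33508 + (190 + ((-61 + 54) - 60) - 4*7**2)/(2*(7**2)) = -33508 + (1/2)*(190 + (-7 - 60) - 4*49)/49 = -33508 + (1/2)*(1/49)*(190 - 67 - 196) = -33508 + (1/2)*(1/49)*(-73) = -33508 - 73/98 = -3283857/98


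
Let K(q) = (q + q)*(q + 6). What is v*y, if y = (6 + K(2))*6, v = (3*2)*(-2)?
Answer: -2736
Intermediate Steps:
K(q) = 2*q*(6 + q) (K(q) = (2*q)*(6 + q) = 2*q*(6 + q))
v = -12 (v = 6*(-2) = -12)
y = 228 (y = (6 + 2*2*(6 + 2))*6 = (6 + 2*2*8)*6 = (6 + 32)*6 = 38*6 = 228)
v*y = -12*228 = -2736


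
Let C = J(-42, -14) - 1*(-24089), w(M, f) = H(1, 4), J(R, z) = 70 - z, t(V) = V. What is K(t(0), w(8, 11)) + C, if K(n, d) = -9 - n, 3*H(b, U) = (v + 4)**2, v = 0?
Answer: 24164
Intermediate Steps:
H(b, U) = 16/3 (H(b, U) = (0 + 4)**2/3 = (1/3)*4**2 = (1/3)*16 = 16/3)
w(M, f) = 16/3
C = 24173 (C = (70 - 1*(-14)) - 1*(-24089) = (70 + 14) + 24089 = 84 + 24089 = 24173)
K(t(0), w(8, 11)) + C = (-9 - 1*0) + 24173 = (-9 + 0) + 24173 = -9 + 24173 = 24164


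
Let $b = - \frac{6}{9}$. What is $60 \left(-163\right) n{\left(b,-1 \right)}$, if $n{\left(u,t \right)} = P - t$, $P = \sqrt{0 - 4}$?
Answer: $-9780 - 19560 i \approx -9780.0 - 19560.0 i$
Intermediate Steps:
$P = 2 i$ ($P = \sqrt{-4} = 2 i \approx 2.0 i$)
$b = - \frac{2}{3}$ ($b = \left(-6\right) \frac{1}{9} = - \frac{2}{3} \approx -0.66667$)
$n{\left(u,t \right)} = - t + 2 i$ ($n{\left(u,t \right)} = 2 i - t = - t + 2 i$)
$60 \left(-163\right) n{\left(b,-1 \right)} = 60 \left(-163\right) \left(\left(-1\right) \left(-1\right) + 2 i\right) = - 9780 \left(1 + 2 i\right) = -9780 - 19560 i$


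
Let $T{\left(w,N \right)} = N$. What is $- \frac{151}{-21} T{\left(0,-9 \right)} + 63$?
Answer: $- \frac{12}{7} \approx -1.7143$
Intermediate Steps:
$- \frac{151}{-21} T{\left(0,-9 \right)} + 63 = - \frac{151}{-21} \left(-9\right) + 63 = \left(-151\right) \left(- \frac{1}{21}\right) \left(-9\right) + 63 = \frac{151}{21} \left(-9\right) + 63 = - \frac{453}{7} + 63 = - \frac{12}{7}$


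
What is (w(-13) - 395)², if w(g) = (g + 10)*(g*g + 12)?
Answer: 879844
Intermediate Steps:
w(g) = (10 + g)*(12 + g²) (w(g) = (10 + g)*(g² + 12) = (10 + g)*(12 + g²))
(w(-13) - 395)² = ((120 + (-13)³ + 10*(-13)² + 12*(-13)) - 395)² = ((120 - 2197 + 10*169 - 156) - 395)² = ((120 - 2197 + 1690 - 156) - 395)² = (-543 - 395)² = (-938)² = 879844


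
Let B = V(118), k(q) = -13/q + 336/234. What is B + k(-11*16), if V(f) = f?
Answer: 820315/6864 ≈ 119.51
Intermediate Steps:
k(q) = 56/39 - 13/q (k(q) = -13/q + 336*(1/234) = -13/q + 56/39 = 56/39 - 13/q)
B = 118
B + k(-11*16) = 118 + (56/39 - 13/((-11*16))) = 118 + (56/39 - 13/(-176)) = 118 + (56/39 - 13*(-1/176)) = 118 + (56/39 + 13/176) = 118 + 10363/6864 = 820315/6864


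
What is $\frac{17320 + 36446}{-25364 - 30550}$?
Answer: $- \frac{8961}{9319} \approx -0.96158$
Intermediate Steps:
$\frac{17320 + 36446}{-25364 - 30550} = \frac{53766}{-55914} = 53766 \left(- \frac{1}{55914}\right) = - \frac{8961}{9319}$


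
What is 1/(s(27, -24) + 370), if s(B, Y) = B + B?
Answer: 1/424 ≈ 0.0023585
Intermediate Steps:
s(B, Y) = 2*B
1/(s(27, -24) + 370) = 1/(2*27 + 370) = 1/(54 + 370) = 1/424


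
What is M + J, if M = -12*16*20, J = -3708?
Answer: -7548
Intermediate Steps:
M = -3840 (M = -192*20 = -3840)
M + J = -3840 - 3708 = -7548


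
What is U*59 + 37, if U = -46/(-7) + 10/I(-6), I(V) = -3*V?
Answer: 28822/63 ≈ 457.49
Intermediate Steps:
U = 449/63 (U = -46/(-7) + 10/((-3*(-6))) = -46*(-⅐) + 10/18 = 46/7 + 10*(1/18) = 46/7 + 5/9 = 449/63 ≈ 7.1270)
U*59 + 37 = (449/63)*59 + 37 = 26491/63 + 37 = 28822/63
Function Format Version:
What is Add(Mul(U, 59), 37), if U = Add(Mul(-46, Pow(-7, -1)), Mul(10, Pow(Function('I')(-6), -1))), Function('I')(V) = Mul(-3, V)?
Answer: Rational(28822, 63) ≈ 457.49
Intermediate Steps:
U = Rational(449, 63) (U = Add(Mul(-46, Pow(-7, -1)), Mul(10, Pow(Mul(-3, -6), -1))) = Add(Mul(-46, Rational(-1, 7)), Mul(10, Pow(18, -1))) = Add(Rational(46, 7), Mul(10, Rational(1, 18))) = Add(Rational(46, 7), Rational(5, 9)) = Rational(449, 63) ≈ 7.1270)
Add(Mul(U, 59), 37) = Add(Mul(Rational(449, 63), 59), 37) = Add(Rational(26491, 63), 37) = Rational(28822, 63)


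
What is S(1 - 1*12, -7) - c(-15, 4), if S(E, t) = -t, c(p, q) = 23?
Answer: -16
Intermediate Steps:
S(1 - 1*12, -7) - c(-15, 4) = -1*(-7) - 1*23 = 7 - 23 = -16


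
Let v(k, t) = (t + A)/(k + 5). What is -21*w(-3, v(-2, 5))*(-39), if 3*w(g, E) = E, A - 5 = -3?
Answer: 637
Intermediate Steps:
A = 2 (A = 5 - 3 = 2)
v(k, t) = (2 + t)/(5 + k) (v(k, t) = (t + 2)/(k + 5) = (2 + t)/(5 + k))
w(g, E) = E/3
-21*w(-3, v(-2, 5))*(-39) = -7*(2 + 5)/(5 - 2)*(-39) = -7*7/3*(-39) = -21*7/9*(-39) = -49/3*(-39) = 637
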